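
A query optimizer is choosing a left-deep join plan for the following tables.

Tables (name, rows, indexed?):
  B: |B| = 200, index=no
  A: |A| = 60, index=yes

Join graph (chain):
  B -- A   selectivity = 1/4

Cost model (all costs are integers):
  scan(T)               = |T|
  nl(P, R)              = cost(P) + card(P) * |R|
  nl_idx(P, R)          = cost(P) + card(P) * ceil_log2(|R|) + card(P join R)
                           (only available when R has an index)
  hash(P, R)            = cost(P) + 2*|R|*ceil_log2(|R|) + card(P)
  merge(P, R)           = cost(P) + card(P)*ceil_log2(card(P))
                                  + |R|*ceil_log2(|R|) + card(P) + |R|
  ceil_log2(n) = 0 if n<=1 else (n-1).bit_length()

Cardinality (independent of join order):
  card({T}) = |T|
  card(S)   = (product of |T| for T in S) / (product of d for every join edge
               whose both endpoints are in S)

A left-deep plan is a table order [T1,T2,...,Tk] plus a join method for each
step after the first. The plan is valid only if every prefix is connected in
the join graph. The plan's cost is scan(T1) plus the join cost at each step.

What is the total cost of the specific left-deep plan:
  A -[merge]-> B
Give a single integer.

2280

step 1: scan A: cost=60, card=60
step 2: join B via merge
    card(P join B) = 60*200/(4) = 3000
    cost = 60 + 60*6 + 200*8 + 60 + 200 = 2280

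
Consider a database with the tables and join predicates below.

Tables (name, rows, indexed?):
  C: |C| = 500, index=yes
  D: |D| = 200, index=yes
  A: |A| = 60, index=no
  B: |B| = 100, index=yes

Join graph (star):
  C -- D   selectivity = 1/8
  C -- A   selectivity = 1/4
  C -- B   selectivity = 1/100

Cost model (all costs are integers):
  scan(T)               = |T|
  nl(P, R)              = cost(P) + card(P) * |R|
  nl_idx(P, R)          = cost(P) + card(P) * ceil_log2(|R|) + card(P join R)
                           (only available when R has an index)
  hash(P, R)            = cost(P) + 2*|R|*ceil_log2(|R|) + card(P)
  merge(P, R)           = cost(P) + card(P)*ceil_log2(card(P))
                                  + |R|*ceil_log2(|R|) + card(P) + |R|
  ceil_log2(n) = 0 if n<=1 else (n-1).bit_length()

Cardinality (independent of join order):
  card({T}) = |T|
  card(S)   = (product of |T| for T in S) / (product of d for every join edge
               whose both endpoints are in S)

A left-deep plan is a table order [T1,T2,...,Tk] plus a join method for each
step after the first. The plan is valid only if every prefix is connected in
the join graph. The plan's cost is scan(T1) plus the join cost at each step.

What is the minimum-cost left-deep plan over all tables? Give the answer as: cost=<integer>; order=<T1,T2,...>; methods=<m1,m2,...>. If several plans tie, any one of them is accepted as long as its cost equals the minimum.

Selinger DP (subsets sized 1..n):
  {C}: scan cost=500, card=500
  {D}: scan cost=200, card=200
  {A}: scan cost=60, card=60
  {B}: scan cost=100, card=100
  {CD}: card=12500; try (D,hash)→4200, (C,merge)→7000, (D,merge)→7300, (C,hash)→9400, (C,nl_idx)→14500, (D,nl_idx)→17000 …(+2); best=4200 via (D,hash)
  {AC}: card=7500; try (A,hash)→1720, (C,merge)→5480, (A,merge)→5920, (C,nl_idx)→8100, (C,hash)→9120, (C,nl)→30060 …(+1); best=1720 via (A,hash)
  {BC}: card=500; try (C,nl_idx)→1500, (B,hash)→2400, (B,nl_idx)→4500, (C,merge)→5900, (B,merge)→6300, (C,hash)→9200 …(+2); best=1500 via (C,nl_idx)
  {ACD}: card=187500; try (D,hash)→12420, (A,hash)→17420, (D,merge)→108520, (A,merge)→192120, (D,nl_idx)→249220, (A,nl)→754200 …(+1); best=12420 via (D,hash)
  {BCD}: card=12500; try (D,hash)→5200, (D,merge)→8300, (D,nl_idx)→18000, (B,hash)→18100, (D,nl)→101500, (B,nl_idx)→104200 …(+2); best=5200 via (D,hash)
  {ABC}: card=7500; try (A,hash)→2720, (A,merge)→6920, (B,hash)→10620, (A,nl)→31500, (B,nl_idx)→61720, (B,merge)→107520 …(+1); best=2720 via (A,hash)
  {ABCD}: card=187500; try (D,hash)→13420, (A,hash)→18420, (D,merge)→109520, (A,merge)→193120, (B,hash)→201320, (D,nl_idx)→250220 …(+5); best=13420 via (D,hash)

cost=13420; order=B,C,A,D; methods=nl_idx,hash,hash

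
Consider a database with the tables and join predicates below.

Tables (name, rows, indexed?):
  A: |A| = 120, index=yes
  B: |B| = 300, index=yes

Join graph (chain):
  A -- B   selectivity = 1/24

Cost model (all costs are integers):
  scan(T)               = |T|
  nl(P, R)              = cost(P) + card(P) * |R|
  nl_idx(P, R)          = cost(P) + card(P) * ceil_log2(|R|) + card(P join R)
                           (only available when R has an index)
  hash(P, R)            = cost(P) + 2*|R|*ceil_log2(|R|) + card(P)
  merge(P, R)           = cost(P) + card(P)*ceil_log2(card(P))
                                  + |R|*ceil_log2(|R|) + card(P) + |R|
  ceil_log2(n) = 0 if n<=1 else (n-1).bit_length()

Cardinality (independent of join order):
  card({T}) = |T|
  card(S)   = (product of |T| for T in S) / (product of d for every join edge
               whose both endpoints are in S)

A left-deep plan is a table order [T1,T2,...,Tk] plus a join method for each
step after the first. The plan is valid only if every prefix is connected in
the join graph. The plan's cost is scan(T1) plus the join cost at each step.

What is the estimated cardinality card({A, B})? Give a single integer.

Tables in S: A(120), B(300)
Edges inside S: A-B(d=24)
numerator = 120 * 300 = 36000
denominator = 24 = 24
card(S) = 36000 / 24 = 1500

1500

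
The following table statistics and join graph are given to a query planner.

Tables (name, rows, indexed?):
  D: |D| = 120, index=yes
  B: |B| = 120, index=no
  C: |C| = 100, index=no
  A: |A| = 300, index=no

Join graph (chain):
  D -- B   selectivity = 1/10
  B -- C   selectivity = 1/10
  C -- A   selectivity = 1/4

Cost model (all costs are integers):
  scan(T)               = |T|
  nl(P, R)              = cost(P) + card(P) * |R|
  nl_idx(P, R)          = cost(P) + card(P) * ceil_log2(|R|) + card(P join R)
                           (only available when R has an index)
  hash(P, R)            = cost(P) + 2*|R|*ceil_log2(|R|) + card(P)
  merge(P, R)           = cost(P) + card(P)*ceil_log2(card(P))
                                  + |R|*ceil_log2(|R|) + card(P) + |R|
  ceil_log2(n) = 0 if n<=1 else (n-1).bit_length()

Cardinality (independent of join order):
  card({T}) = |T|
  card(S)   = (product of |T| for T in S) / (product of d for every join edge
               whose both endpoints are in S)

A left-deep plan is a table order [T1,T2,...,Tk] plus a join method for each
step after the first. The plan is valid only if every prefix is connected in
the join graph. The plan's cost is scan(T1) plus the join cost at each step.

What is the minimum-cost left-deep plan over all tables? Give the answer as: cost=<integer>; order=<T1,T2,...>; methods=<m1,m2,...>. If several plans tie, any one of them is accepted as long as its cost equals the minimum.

Selinger DP (subsets sized 1..n):
  {D}: scan cost=120, card=120
  {B}: scan cost=120, card=120
  {C}: scan cost=100, card=100
  {A}: scan cost=300, card=300
  {BD}: card=1440; try (D,hash)→1920, (B,hash)→1920, (D,merge)→2040, (B,merge)→2040, (D,nl_idx)→2400, (D,nl)→14520 …(+1); best=1920 via (D,hash)
  {BC}: card=1200; try (C,hash)→1640, (B,merge)→1860, (C,merge)→1880, (B,hash)→1880, (B,nl)→12100, (C,nl)→12120; best=1640 via (C,hash)
  {AC}: card=7500; try (C,hash)→2000, (A,merge)→3900, (C,merge)→4100, (A,hash)→5600, (A,nl)→30100, (C,nl)→30300; best=2000 via (C,hash)
  {BCD}: card=14400; try (D,hash)→4520, (C,hash)→4760, (D,merge)→17000, (C,merge)→20000, (D,nl_idx)→24440, (D,nl)→145640 …(+1); best=4520 via (D,hash)
  {ABC}: card=90000; try (A,hash)→8240, (B,hash)→11180, (A,merge)→19040, (B,merge)→107960, (A,nl)→361640, (B,nl)→902000; best=8240 via (A,hash)
  {ABCD}: card=1080000; try (A,hash)→24320, (D,hash)→99920, (A,merge)→223520, (D,merge)→1629200, (D,nl_idx)→1718240, (A,nl)→4324520 …(+1); best=24320 via (A,hash)

cost=24320; order=B,C,D,A; methods=hash,hash,hash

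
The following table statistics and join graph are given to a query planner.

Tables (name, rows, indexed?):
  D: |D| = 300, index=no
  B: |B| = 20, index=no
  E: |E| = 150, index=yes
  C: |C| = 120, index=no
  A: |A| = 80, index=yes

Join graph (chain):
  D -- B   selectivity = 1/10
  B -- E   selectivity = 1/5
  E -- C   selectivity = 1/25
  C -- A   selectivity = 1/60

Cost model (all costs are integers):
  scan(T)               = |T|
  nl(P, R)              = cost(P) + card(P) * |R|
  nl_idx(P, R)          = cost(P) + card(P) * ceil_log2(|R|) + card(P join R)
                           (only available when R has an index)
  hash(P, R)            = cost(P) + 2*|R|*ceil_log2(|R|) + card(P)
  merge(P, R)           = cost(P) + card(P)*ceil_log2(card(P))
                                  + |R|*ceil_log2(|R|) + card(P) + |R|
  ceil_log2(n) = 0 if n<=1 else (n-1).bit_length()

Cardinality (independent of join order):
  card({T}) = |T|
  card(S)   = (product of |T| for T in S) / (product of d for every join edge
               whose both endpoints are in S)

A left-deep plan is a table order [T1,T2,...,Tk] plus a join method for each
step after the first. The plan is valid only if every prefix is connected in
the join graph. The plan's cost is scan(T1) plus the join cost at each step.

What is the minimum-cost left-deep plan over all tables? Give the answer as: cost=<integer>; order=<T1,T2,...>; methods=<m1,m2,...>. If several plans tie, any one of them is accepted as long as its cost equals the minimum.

cost=13760; order=C,A,E,B,D; methods=nl_idx,nl_idx,hash,hash

Selinger DP (subsets sized 1..n):
  {D}: scan cost=300, card=300
  {B}: scan cost=20, card=20
  {E}: scan cost=150, card=150
  {C}: scan cost=120, card=120
  {A}: scan cost=80, card=80
  {BD}: card=600; try (B,hash)→800, (D,merge)→3140, (B,merge)→3420, (D,hash)→5440, (D,nl)→6020, (B,nl)→6300; best=800 via (B,hash)
  {BE}: card=600; try (B,hash)→500, (E,nl_idx)→780, (E,merge)→1490, (B,merge)→1620, (E,hash)→2440, (E,nl)→3020 …(+1); best=500 via (B,hash)
  {CE}: card=720; try (E,nl_idx)→1800, (C,hash)→1980, (E,merge)→2430, (C,merge)→2460, (E,hash)→2640, (E,nl)→18120 …(+1); best=1800 via (E,nl_idx)
  {AC}: card=160; try (A,nl_idx)→1120, (A,hash)→1360, (C,merge)→1680, (A,merge)→1720, (C,hash)→1840, (C,nl)→9680 …(+1); best=1120 via (A,nl_idx)
  {BDE}: card=18000; try (E,hash)→3800, (D,hash)→6500, (E,merge)→8750, (D,merge)→10100, (E,nl_idx)→23600, (E,nl)→90800 …(+1); best=3800 via (E,hash)
  {BCE}: card=2880; try (B,hash)→2720, (C,hash)→2780, (C,merge)→8060, (B,merge)→9840, (B,nl)→16200, (C,nl)→72500; best=2720 via (B,hash)
  {ACE}: card=960; try (E,nl_idx)→3360, (A,hash)→3640, (E,hash)→3680, (E,merge)→3910, (A,nl_idx)→7800, (A,merge)→10360 …(+2); best=3360 via (E,nl_idx)
  {BCDE}: card=86400; try (D,hash)→11000, (C,hash)→23480, (D,merge)→43160, (C,merge)→292760, (D,nl)→866720, (C,nl)→2163800; best=11000 via (D,hash)
  {ABCE}: card=3840; try (B,hash)→4520, (A,hash)→6720, (B,merge)→14040, (B,nl)→22560, (A,nl_idx)→26720, (A,merge)→40800 …(+1); best=4520 via (B,hash)
  {ABCDE}: card=115200; try (D,hash)→13760, (D,merge)→57440, (A,hash)→98520, (A,nl_idx)→731000, (D,nl)→1156520, (A,merge)→1566840 …(+1); best=13760 via (D,hash)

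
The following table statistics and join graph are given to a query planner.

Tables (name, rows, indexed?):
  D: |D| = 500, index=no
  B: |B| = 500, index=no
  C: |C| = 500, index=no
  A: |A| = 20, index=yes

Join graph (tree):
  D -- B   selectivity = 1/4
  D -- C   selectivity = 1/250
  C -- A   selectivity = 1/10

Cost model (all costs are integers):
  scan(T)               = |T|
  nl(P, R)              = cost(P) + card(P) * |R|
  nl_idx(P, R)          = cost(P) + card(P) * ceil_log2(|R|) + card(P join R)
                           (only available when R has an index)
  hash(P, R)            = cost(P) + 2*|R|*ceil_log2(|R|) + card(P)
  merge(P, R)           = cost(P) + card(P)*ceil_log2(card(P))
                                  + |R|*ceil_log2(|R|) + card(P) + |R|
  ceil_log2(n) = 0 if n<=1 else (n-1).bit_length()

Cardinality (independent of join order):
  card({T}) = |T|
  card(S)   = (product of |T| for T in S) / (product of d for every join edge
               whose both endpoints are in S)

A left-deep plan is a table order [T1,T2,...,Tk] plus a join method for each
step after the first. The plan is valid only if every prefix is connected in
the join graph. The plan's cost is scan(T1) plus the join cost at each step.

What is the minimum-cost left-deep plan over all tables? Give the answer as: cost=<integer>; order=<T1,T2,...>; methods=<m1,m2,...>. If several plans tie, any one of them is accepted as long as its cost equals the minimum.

cost=22200; order=C,A,D,B; methods=hash,hash,hash

Selinger DP (subsets sized 1..n):
  {D}: scan cost=500, card=500
  {B}: scan cost=500, card=500
  {C}: scan cost=500, card=500
  {A}: scan cost=20, card=20
  {BD}: card=62500; try (D,hash)→10000, (B,hash)→10000, (D,merge)→10500, (B,merge)→10500, (D,nl)→250500, (B,nl)→250500; best=10000 via (D,hash)
  {CD}: card=1000; try (D,hash)→10000, (C,hash)→10000, (D,merge)→10500, (C,merge)→10500, (D,nl)→250500, (C,nl)→250500; best=10000 via (D,hash)
  {AC}: card=1000; try (A,hash)→1200, (A,nl_idx)→4000, (C,merge)→5140, (A,merge)→5620, (C,hash)→9040, (C,nl)→10020 …(+1); best=1200 via (A,hash)
  {BCD}: card=125000; try (B,hash)→20000, (B,merge)→26000, (C,hash)→81500, (B,nl)→510000, (C,merge)→1077500, (C,nl)→31260000; best=20000 via (B,hash)
  {ACD}: card=2000; try (D,hash)→11200, (A,hash)→11200, (A,nl_idx)→17000, (D,merge)→17200, (A,merge)→21120, (A,nl)→30000 …(+1); best=11200 via (D,hash)
  {ABCD}: card=250000; try (B,hash)→22200, (B,merge)→40200, (A,hash)→145200, (A,nl_idx)→895000, (B,nl)→1011200, (A,merge)→2270120 …(+1); best=22200 via (B,hash)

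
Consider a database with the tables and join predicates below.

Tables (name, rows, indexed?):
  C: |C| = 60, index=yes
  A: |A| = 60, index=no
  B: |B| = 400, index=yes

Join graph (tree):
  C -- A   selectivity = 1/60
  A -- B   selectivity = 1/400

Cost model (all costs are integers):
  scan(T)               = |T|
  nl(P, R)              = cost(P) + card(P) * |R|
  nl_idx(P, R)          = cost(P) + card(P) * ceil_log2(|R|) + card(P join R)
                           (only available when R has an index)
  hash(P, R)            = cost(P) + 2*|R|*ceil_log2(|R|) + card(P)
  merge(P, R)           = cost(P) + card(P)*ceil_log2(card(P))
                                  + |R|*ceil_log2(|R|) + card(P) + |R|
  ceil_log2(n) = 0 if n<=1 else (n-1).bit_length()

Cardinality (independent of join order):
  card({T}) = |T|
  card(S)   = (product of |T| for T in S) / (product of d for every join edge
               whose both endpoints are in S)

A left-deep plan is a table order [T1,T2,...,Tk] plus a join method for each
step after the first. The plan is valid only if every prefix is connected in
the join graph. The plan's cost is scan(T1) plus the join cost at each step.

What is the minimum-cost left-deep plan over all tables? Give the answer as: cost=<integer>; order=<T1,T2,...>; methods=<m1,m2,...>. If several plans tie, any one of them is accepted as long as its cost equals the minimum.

cost=1080; order=A,B,C; methods=nl_idx,nl_idx

Selinger DP (subsets sized 1..n):
  {C}: scan cost=60, card=60
  {A}: scan cost=60, card=60
  {B}: scan cost=400, card=400
  {AC}: card=60; try (C,nl_idx)→480, (C,hash)→840, (A,hash)→840, (C,merge)→900, (A,merge)→900, (C,nl)→3660 …(+1); best=480 via (C,nl_idx)
  {AB}: card=60; try (B,nl_idx)→660, (A,hash)→1520, (B,merge)→4480, (A,merge)→4820, (B,hash)→7320, (B,nl)→24060 …(+1); best=660 via (B,nl_idx)
  {ABC}: card=60; try (C,nl_idx)→1080, (B,nl_idx)→1080, (C,hash)→1440, (C,merge)→1500, (C,nl)→4260, (B,merge)→4900 …(+2); best=1080 via (C,nl_idx)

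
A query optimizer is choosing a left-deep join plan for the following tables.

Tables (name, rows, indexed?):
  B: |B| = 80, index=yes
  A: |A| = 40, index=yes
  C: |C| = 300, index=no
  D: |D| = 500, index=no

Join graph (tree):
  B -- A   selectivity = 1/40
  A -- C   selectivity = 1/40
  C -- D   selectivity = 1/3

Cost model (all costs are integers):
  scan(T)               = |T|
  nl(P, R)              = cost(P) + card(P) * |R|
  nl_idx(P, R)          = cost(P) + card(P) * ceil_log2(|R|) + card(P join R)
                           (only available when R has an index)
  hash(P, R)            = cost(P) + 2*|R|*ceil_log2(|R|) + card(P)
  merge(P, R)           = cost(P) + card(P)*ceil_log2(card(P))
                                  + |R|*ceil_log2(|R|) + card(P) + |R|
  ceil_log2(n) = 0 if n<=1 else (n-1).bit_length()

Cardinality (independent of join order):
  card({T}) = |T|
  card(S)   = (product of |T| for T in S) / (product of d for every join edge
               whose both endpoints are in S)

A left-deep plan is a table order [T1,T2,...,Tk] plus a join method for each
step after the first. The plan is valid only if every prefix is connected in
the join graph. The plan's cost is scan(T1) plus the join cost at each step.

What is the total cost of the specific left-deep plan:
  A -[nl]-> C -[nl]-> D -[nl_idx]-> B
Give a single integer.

612040

step 1: scan A: cost=40, card=40
step 2: join C via nl
    card(P join C) = 40*300/(40) = 300
    cost = 40 + 40*300 = 12040
step 3: join D via nl
    card(P join D) = 300*500/(3) = 50000
    cost = 12040 + 300*500 = 162040
step 4: join B via nl_idx
    card(P join B) = 50000*80/(40) = 100000
    cost = 162040 + 50000*7 + 100000 = 612040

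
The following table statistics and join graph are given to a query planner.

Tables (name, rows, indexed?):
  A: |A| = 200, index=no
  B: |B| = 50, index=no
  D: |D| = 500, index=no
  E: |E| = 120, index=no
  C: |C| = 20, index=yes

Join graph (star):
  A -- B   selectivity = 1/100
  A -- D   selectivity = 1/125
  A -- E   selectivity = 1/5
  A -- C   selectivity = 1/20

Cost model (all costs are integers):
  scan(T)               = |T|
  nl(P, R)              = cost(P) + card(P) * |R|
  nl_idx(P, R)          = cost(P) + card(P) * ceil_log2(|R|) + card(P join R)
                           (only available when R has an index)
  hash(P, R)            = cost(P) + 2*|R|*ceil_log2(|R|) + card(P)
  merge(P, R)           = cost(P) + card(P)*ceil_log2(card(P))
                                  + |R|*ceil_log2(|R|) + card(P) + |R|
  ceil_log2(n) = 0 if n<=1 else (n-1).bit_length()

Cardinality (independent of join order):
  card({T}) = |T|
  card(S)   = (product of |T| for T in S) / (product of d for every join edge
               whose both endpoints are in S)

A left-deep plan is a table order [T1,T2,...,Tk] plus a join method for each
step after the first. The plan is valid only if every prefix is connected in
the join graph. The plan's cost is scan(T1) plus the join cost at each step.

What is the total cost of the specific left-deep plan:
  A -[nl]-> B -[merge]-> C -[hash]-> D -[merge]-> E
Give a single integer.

step 1: scan A: cost=200, card=200
step 2: join B via nl
    card(P join B) = 200*50/(100) = 100
    cost = 200 + 200*50 = 10200
step 3: join C via merge
    card(P join C) = 100*20/(20) = 100
    cost = 10200 + 100*7 + 20*5 + 100 + 20 = 11120
step 4: join D via hash
    card(P join D) = 100*500/(125) = 400
    cost = 11120 + 2*500*9 + 100 = 20220
step 5: join E via merge
    card(P join E) = 400*120/(5) = 9600
    cost = 20220 + 400*9 + 120*7 + 400 + 120 = 25180

25180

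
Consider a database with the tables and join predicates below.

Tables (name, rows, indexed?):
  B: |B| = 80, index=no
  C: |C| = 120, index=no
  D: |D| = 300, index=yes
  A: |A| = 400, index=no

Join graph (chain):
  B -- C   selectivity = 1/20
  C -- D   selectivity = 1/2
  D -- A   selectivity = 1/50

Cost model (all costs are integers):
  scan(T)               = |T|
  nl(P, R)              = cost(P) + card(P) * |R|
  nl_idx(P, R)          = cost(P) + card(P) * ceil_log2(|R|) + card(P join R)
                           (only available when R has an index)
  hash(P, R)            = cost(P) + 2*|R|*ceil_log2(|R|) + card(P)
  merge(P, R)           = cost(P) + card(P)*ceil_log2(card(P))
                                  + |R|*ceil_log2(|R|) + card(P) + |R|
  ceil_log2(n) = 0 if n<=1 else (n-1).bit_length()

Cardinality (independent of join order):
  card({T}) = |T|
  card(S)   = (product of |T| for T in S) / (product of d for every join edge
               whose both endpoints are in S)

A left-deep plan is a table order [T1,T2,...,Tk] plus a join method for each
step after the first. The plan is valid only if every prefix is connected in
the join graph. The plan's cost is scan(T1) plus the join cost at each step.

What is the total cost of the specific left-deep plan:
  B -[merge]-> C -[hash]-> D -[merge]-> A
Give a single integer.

step 1: scan B: cost=80, card=80
step 2: join C via merge
    card(P join C) = 80*120/(20) = 480
    cost = 80 + 80*7 + 120*7 + 80 + 120 = 1680
step 3: join D via hash
    card(P join D) = 480*300/(2) = 72000
    cost = 1680 + 2*300*9 + 480 = 7560
step 4: join A via merge
    card(P join A) = 72000*400/(50) = 576000
    cost = 7560 + 72000*17 + 400*9 + 72000 + 400 = 1307560

1307560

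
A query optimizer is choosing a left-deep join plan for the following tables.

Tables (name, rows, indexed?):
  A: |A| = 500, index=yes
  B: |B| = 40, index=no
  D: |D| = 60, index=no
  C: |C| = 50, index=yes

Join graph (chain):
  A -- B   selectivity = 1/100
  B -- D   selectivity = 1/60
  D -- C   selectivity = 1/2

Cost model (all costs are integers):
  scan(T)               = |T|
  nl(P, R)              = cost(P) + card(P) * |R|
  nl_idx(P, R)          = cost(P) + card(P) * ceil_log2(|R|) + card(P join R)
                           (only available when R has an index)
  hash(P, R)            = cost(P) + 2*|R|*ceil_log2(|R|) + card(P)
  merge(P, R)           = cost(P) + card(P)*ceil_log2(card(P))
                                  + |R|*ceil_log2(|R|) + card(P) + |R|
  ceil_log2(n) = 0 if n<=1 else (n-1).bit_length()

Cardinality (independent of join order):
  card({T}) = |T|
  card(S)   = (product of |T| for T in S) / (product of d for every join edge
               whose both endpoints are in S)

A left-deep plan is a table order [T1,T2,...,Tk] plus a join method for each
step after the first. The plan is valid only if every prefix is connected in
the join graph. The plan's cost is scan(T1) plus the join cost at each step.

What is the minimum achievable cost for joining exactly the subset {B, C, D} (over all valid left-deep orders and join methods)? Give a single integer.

Selinger DP over subsets of {B,C,D}:
  {B}: scan cost=40, card=40
  {D}: scan cost=60, card=60
  {C}: scan cost=50, card=50
  {BD}: card=40; try (B,hash)→600, (D,merge)→740, (B,merge)→760, (D,hash)→800, (D,nl)→2440, (B,nl)→2460; best=600 via (B,hash)
  {CD}: card=1500; try (C,hash)→720, (D,hash)→820, (D,merge)→820, (C,merge)→830, (C,nl_idx)→1920, (D,nl)→3050 …(+1); best=720 via (C,hash)
  {BCD}: card=1000; try (C,merge)→1230, (C,hash)→1240, (C,nl_idx)→1840, (C,nl)→2600, (B,hash)→2700, (B,merge)→19000 …(+1); best=1230 via (C,merge)

1230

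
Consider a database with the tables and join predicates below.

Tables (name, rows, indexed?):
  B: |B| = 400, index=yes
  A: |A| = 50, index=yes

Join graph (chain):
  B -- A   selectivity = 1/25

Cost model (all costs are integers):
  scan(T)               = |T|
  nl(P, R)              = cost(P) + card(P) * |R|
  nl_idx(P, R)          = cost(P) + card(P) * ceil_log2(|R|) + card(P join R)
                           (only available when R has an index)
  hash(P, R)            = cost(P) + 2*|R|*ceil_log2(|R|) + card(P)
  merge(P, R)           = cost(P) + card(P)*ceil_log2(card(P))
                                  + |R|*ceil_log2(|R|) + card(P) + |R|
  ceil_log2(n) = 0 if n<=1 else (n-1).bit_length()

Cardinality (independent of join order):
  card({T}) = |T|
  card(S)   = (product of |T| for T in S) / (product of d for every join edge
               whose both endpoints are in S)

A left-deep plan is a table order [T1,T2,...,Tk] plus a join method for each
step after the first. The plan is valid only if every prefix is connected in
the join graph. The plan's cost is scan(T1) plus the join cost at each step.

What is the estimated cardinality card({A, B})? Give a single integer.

Tables in S: A(50), B(400)
Edges inside S: B-A(d=25)
numerator = 50 * 400 = 20000
denominator = 25 = 25
card(S) = 20000 / 25 = 800

800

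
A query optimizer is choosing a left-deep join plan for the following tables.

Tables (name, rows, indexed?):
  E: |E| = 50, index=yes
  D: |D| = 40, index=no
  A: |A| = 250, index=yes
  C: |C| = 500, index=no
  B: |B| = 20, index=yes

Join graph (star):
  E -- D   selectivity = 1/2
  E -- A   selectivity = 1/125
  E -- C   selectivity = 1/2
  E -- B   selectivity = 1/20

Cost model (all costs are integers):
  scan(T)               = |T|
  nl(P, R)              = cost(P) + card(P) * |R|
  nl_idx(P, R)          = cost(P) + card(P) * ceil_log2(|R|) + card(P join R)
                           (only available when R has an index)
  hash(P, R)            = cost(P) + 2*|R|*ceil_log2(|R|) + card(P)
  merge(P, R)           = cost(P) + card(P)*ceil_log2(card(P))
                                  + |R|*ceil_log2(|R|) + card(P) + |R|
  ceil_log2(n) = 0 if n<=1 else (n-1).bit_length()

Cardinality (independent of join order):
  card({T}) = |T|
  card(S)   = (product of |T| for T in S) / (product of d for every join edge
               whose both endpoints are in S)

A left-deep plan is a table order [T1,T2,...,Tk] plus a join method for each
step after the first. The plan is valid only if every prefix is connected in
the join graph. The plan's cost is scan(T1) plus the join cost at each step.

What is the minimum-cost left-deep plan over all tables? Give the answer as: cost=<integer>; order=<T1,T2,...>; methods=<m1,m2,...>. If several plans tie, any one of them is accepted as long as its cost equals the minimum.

Selinger DP (subsets sized 1..n):
  {E}: scan cost=50, card=50
  {D}: scan cost=40, card=40
  {A}: scan cost=250, card=250
  {C}: scan cost=500, card=500
  {B}: scan cost=20, card=20
  {DE}: card=1000; try (D,hash)→580, (E,merge)→670, (E,hash)→680, (D,merge)→680, (E,nl_idx)→1280, (E,nl)→2040 …(+1); best=580 via (D,hash)
  {AE}: card=100; try (A,nl_idx)→550, (E,hash)→1100, (E,nl_idx)→1850, (A,merge)→2650, (E,merge)→2850, (A,hash)→4100 …(+2); best=550 via (A,nl_idx)
  {CE}: card=12500; try (E,hash)→1600, (C,merge)→5400, (E,merge)→5850, (C,hash)→9100, (E,nl_idx)→16000, (C,nl)→25050 …(+1); best=1600 via (E,hash)
  {BE}: card=50; try (E,nl_idx)→190, (B,hash)→300, (B,nl_idx)→350, (E,merge)→490, (B,merge)→520, (E,hash)→640 …(+2); best=190 via (E,nl_idx)
  {ADE}: card=2000; try (D,hash)→1130, (D,merge)→1630, (D,nl)→4550, (A,hash)→5580, (A,nl_idx)→10580, (A,merge)→13830 …(+1); best=1130 via (D,hash)
  {CDE}: card=250000; try (C,hash)→10580, (D,hash)→14580, (C,merge)→16580, (D,merge)→189380, (C,nl)→500580, (D,nl)→501600; best=10580 via (C,hash)
  {BDE}: card=1000; try (D,hash)→720, (D,merge)→820, (B,hash)→1780, (D,nl)→2190, (B,nl_idx)→6580, (B,merge)→11700 …(+1); best=720 via (D,hash)
  {ACE}: card=25000; try (C,merge)→6350, (C,hash)→9650, (A,hash)→18100, (C,nl)→50550, (A,nl_idx)→126600, (A,merge)→191350 …(+1); best=6350 via (C,merge)
  {ABE}: card=100; try (A,nl_idx)→690, (B,hash)→850, (B,nl_idx)→1150, (B,merge)→1470, (B,nl)→2550, (A,merge)→2790 …(+2); best=690 via (A,nl_idx)
  {BCE}: card=12500; try (C,merge)→5540, (C,hash)→9240, (B,hash)→14300, (C,nl)→25190, (B,nl_idx)→76600, (B,merge)→189220 …(+1); best=5540 via (C,merge)
  {ACDE}: card=500000; try (C,hash)→12130, (C,merge)→30130, (D,hash)→31830, (A,hash)→264580, (D,merge)→406630, (C,nl)→1001130 …(+4); best=12130 via (C,hash)
  {ABDE}: card=2000; try (D,hash)→1270, (D,merge)→1770, (B,hash)→3330, (D,nl)→4690, (A,hash)→5720, (A,nl_idx)→10720 …(+5); best=1270 via (D,hash)
  {BCDE}: card=250000; try (C,hash)→10720, (C,merge)→16720, (D,hash)→18520, (D,merge)→193320, (B,hash)→260780, (C,nl)→500720 …(+4); best=10720 via (C,hash)
  {ABCE}: card=25000; try (C,merge)→6490, (C,hash)→9790, (A,hash)→22040, (B,hash)→31550, (C,nl)→50690, (A,nl_idx)→130540 …(+5); best=6490 via (C,merge)
  {ABCDE}: card=500000; try (C,hash)→12270, (C,merge)→30270, (D,hash)→31970, (A,hash)→264720, (D,merge)→406770, (B,hash)→512330 …(+8); best=12270 via (C,hash)

cost=12270; order=B,E,A,D,C; methods=nl_idx,nl_idx,hash,hash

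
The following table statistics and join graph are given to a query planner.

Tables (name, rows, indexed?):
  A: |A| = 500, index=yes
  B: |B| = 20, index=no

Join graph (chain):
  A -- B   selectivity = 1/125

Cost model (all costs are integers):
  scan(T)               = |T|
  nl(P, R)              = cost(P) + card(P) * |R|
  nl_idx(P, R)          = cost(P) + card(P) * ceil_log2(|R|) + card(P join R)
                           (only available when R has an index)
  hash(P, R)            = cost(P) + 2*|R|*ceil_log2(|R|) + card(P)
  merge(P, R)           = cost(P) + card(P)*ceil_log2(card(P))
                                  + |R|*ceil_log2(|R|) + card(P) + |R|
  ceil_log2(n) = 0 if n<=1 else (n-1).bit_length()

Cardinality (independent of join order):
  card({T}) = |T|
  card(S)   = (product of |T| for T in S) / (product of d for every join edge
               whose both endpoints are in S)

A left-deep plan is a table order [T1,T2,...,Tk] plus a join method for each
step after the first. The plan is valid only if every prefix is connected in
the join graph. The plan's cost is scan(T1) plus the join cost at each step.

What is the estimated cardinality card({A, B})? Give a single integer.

80

Tables in S: A(500), B(20)
Edges inside S: A-B(d=125)
numerator = 500 * 20 = 10000
denominator = 125 = 125
card(S) = 10000 / 125 = 80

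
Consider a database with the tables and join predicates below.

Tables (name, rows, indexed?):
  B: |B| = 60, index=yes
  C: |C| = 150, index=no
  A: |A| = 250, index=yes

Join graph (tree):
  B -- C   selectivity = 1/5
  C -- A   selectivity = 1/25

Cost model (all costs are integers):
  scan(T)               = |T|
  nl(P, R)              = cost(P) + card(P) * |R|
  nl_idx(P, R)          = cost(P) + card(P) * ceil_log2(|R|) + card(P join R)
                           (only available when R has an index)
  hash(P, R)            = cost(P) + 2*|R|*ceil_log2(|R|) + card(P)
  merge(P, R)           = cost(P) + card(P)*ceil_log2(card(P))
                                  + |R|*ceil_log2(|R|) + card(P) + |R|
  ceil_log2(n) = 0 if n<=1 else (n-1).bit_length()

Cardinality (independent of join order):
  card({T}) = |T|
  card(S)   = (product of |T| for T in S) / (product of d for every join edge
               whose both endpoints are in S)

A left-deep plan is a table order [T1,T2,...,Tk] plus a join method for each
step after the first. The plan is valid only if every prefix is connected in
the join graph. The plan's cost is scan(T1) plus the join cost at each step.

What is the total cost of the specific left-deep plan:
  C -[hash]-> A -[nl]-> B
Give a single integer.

step 1: scan C: cost=150, card=150
step 2: join A via hash
    card(P join A) = 150*250/(25) = 1500
    cost = 150 + 2*250*8 + 150 = 4300
step 3: join B via nl
    card(P join B) = 1500*60/(5) = 18000
    cost = 4300 + 1500*60 = 94300

94300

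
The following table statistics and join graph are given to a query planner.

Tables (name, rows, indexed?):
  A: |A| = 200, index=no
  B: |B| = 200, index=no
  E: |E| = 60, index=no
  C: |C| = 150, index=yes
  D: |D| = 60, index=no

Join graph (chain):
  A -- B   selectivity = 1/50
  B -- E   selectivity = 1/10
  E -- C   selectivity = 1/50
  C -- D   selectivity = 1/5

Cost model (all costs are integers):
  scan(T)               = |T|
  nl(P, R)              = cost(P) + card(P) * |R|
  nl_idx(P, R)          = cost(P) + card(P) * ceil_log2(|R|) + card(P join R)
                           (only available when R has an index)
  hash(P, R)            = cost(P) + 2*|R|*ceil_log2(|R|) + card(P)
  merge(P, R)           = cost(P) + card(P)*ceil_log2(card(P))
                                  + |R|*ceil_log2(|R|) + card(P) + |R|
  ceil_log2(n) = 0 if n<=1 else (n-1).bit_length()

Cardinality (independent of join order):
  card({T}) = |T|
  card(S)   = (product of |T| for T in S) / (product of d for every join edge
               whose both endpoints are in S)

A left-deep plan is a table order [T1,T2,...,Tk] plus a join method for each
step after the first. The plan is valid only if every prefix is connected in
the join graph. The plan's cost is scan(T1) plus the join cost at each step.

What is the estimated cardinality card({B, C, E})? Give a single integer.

3600

Tables in S: B(200), C(150), E(60)
Edges inside S: B-E(d=10), E-C(d=50)
numerator = 200 * 150 * 60 = 1800000
denominator = 10 * 50 = 500
card(S) = 1800000 / 500 = 3600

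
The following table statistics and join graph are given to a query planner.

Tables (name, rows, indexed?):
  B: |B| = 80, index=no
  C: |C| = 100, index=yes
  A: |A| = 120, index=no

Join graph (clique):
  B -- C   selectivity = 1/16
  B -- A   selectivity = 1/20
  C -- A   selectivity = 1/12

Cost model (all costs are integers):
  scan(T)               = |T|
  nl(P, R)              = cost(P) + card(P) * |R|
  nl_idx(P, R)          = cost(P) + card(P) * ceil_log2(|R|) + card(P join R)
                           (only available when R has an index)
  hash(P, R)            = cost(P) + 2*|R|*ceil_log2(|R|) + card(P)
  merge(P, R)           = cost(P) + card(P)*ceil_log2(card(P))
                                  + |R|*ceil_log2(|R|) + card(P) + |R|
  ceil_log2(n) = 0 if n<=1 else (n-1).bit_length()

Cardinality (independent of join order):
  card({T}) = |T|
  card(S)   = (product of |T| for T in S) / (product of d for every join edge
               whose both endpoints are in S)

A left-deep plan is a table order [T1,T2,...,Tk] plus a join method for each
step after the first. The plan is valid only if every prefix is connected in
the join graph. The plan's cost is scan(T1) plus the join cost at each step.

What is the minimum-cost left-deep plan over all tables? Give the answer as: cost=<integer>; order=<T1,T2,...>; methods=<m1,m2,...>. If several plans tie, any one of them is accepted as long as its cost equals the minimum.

cost=3240; order=A,B,C; methods=hash,hash

Selinger DP (subsets sized 1..n):
  {B}: scan cost=80, card=80
  {C}: scan cost=100, card=100
  {A}: scan cost=120, card=120
  {BC}: card=500; try (C,nl_idx)→1140, (B,hash)→1320, (C,merge)→1520, (B,merge)→1540, (C,hash)→1560, (C,nl)→8080 …(+1); best=1140 via (C,nl_idx)
  {AB}: card=480; try (B,hash)→1360, (A,merge)→1680, (B,merge)→1720, (A,hash)→1840, (A,nl)→9680, (B,nl)→9720; best=1360 via (B,hash)
  {AC}: card=1000; try (C,hash)→1640, (A,merge)→1860, (C,merge)→1880, (A,hash)→1880, (C,nl_idx)→1960, (A,nl)→12100 …(+1); best=1640 via (C,hash)
  {ABC}: card=250; try (C,hash)→3240, (A,hash)→3320, (B,hash)→3760, (C,nl_idx)→4970, (C,merge)→6960, (A,merge)→7100 …(+4); best=3240 via (C,hash)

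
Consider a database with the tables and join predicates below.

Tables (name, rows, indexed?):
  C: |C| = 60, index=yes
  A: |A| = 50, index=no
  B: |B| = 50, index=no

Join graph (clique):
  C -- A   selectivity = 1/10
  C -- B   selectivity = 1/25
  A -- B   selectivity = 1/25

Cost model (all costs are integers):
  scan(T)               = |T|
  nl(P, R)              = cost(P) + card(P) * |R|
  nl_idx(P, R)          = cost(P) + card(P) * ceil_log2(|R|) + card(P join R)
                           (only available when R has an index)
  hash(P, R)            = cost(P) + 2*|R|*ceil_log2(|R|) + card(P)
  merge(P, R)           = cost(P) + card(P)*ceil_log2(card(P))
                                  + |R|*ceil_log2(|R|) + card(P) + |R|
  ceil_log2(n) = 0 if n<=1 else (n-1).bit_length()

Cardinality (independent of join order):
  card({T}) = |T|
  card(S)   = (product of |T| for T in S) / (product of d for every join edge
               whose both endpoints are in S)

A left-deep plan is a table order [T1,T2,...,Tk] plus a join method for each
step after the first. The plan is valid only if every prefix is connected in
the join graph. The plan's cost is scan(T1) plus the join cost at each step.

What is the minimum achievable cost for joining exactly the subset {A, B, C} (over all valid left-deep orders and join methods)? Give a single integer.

Selinger DP over subsets of {A,B,C}:
  {C}: scan cost=60, card=60
  {A}: scan cost=50, card=50
  {B}: scan cost=50, card=50
  {AC}: card=300; try (C,nl_idx)→650, (A,hash)→720, (C,hash)→820, (C,merge)→820, (A,merge)→830, (C,nl)→3050 …(+1); best=650 via (C,nl_idx)
  {BC}: card=120; try (C,nl_idx)→470, (B,hash)→720, (C,hash)→820, (C,merge)→820, (B,merge)→830, (C,nl)→3050 …(+1); best=470 via (C,nl_idx)
  {AB}: card=100; try (B,hash)→700, (A,hash)→700, (B,merge)→750, (A,merge)→750, (B,nl)→2550, (A,nl)→2550; best=700 via (B,hash)
  {ABC}: card=24; try (A,hash)→1190, (C,nl_idx)→1324, (C,hash)→1520, (B,hash)→1550, (A,merge)→1780, (C,merge)→1920 …(+4); best=1190 via (A,hash)

1190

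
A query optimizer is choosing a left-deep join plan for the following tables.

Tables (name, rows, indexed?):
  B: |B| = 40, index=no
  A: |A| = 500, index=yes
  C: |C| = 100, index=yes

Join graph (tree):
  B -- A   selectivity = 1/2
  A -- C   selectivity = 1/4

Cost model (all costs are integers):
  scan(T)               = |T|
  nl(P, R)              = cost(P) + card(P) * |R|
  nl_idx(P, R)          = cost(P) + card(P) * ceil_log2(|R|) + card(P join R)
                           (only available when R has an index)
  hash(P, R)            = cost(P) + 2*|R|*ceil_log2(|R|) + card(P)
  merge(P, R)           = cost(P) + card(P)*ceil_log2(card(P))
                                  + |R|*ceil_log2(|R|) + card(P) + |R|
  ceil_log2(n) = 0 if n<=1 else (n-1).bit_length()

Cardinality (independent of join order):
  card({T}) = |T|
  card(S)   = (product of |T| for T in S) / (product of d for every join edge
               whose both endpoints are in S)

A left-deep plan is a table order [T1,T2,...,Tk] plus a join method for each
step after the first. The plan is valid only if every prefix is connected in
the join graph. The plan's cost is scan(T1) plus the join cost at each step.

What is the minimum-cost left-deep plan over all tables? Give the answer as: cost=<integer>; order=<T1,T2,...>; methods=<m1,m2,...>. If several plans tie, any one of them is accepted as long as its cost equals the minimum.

cost=12880; order=A,B,C; methods=hash,hash

Selinger DP (subsets sized 1..n):
  {B}: scan cost=40, card=40
  {A}: scan cost=500, card=500
  {C}: scan cost=100, card=100
  {AB}: card=10000; try (B,hash)→1480, (A,merge)→5320, (B,merge)→5780, (A,hash)→9080, (A,nl_idx)→10400, (A,nl)→20040 …(+1); best=1480 via (B,hash)
  {AC}: card=12500; try (C,hash)→2400, (A,merge)→5900, (C,merge)→6300, (A,hash)→9200, (A,nl_idx)→13500, (C,nl_idx)→16500 …(+2); best=2400 via (C,hash)
  {ABC}: card=250000; try (C,hash)→12880, (B,hash)→15380, (C,merge)→152280, (B,merge)→190180, (C,nl_idx)→321480, (B,nl)→502400 …(+1); best=12880 via (C,hash)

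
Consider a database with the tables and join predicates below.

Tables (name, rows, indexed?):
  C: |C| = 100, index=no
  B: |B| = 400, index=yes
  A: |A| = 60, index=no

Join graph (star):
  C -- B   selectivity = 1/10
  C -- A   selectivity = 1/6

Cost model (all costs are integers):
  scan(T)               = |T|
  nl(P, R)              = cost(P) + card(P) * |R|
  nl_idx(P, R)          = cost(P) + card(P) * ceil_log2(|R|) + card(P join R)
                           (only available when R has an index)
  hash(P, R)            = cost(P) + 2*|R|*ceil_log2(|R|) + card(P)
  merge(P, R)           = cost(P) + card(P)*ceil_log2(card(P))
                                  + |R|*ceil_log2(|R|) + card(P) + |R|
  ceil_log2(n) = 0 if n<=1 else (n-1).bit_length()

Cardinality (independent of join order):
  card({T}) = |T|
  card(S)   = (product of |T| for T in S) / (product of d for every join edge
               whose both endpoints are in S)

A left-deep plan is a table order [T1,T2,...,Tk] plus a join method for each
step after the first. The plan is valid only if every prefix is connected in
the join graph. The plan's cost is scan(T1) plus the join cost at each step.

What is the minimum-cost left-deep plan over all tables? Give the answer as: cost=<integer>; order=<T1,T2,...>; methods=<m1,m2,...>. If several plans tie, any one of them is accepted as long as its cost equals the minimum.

Selinger DP (subsets sized 1..n):
  {C}: scan cost=100, card=100
  {B}: scan cost=400, card=400
  {A}: scan cost=60, card=60
  {BC}: card=4000; try (C,hash)→2200, (B,merge)→4900, (B,nl_idx)→5000, (C,merge)→5200, (B,hash)→7400, (B,nl)→40100 …(+1); best=2200 via (C,hash)
  {AC}: card=1000; try (A,hash)→920, (C,merge)→1280, (A,merge)→1320, (C,hash)→1520, (C,nl)→6060, (A,nl)→6100; best=920 via (A,hash)
  {ABC}: card=40000; try (A,hash)→6920, (B,hash)→9120, (B,merge)→15920, (B,nl_idx)→49920, (A,merge)→54620, (A,nl)→242200 …(+1); best=6920 via (A,hash)

cost=6920; order=B,C,A; methods=hash,hash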